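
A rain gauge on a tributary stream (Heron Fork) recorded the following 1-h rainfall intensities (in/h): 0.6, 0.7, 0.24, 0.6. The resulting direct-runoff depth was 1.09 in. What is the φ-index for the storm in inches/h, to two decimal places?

Only the 3 blocks with intensity above φ contribute runoff: 0.6, 0.7, 0.6 in/h.
Σ(I−φ)·Δt = d  ⇒  (0.6+0.7+0.6 − 3φ)·1 = 1.09
φ = (1.900 − 1.09/1) / 3 = 0.27 in/h.

φ ≈ 0.27 in/h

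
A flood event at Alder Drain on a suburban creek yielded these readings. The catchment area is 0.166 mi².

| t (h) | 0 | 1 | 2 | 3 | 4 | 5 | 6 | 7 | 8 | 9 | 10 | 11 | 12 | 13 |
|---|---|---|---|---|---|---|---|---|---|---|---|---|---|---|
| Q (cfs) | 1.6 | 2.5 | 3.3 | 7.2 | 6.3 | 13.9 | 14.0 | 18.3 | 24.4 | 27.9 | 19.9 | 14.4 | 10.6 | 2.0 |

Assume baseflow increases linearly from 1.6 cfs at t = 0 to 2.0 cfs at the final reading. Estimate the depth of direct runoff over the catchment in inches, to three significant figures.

Direct runoff: 0.00, 0.87, 1.64, 5.51, 4.58, 12.15, 12.22, 16.48, 22.55, 26.02, 17.99, 12.46, 8.63, 0.00 cfs; ΣQ_DR = 141.1 cfs.
V = ΣQ_DR · Δt = 141.1 × 3600 s = 5.080 × 10^5 ft³.
Over A = 0.166 mi², depth = V / A = 1.32 in.

d ≈ 1.32 in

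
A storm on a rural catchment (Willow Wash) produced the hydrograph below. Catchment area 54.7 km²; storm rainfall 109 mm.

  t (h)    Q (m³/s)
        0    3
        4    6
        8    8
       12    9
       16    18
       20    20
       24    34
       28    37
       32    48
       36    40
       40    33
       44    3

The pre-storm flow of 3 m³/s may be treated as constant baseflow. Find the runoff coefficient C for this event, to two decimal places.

C ≈ 0.54

ΣQ_DR = 223.0 m³/s; V = ΣQ_DR·Δt = 3.211 × 10^6 m³.
Runoff depth d = V / A = 58.71 mm.
C = d / P = 58.71 / 109 = 0.54.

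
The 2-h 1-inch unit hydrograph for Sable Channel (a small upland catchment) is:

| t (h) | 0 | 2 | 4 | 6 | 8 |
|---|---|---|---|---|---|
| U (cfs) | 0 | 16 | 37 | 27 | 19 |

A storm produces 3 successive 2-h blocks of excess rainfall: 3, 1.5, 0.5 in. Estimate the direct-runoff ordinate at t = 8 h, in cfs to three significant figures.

Q ≈ 116 cfs

By discrete convolution, Q_j = Σ (P_i / 1 in) · U_{j−i}.
At t = 8 h (j=4): Q = (3/1)·19 + (1.5/1)·27 + (0.5/1)·37 = 116 cfs.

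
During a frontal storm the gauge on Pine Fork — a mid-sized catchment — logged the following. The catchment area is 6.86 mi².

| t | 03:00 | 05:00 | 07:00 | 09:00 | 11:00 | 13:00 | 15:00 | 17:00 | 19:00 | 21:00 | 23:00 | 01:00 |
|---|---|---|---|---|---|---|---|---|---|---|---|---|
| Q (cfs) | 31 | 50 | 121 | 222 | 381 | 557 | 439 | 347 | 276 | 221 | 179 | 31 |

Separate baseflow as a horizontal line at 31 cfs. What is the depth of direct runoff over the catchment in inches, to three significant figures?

d ≈ 1.12 in

Direct runoff: 0.0, 19.0, 90.0, 191.0, 350.0, 526.0, 408.0, 316.0, 245.0, 190.0, 148.0, 0.0 cfs; ΣQ_DR = 2483 cfs.
V = ΣQ_DR · Δt = 2483 × 7200 s = 1.788 × 10^7 ft³.
Over A = 6.86 mi², depth = V / A = 1.12 in.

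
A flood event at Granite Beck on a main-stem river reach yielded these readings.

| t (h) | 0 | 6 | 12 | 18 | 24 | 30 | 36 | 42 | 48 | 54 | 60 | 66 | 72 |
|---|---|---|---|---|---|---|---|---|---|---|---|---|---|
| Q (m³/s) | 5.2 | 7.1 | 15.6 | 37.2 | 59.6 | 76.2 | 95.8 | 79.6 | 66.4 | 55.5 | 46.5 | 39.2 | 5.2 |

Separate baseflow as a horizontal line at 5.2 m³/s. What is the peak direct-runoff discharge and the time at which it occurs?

Subtracting baseflow gives direct-runoff ordinates: 0.0, 1.9, 10.4, 32.0, 54.4, 71.0, 90.6, 74.4, 61.2, 50.3, 41.3, 34.0, 0.0 m³/s.
The maximum is 90.6 m³/s, occurring at the reading for t = 36 h.

Q_p = 90.6 m³/s at t = 36 h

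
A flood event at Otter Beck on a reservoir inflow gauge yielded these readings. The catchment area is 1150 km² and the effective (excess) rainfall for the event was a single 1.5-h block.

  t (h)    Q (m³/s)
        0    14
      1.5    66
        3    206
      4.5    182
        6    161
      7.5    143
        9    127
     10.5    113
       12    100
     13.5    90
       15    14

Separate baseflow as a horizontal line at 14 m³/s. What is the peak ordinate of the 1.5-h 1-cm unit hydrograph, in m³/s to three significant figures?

Direct runoff: 0.0, 52.0, 192.0, 168.0, 147.0, 129.0, 113.0, 99.0, 86.0, 76.0, 0.0 m³/s; ΣQ_DR = 1062 m³/s, peak = 192.0 m³/s.
Runoff depth d = ΣQ_DR·Δt / A = 1062 × 5400 / (1150 km²) = 4.987 mm.
The 1-cm UH is the DRH scaled by (10 mm)/d, so U_p = 192.0 × 10/4.987 = 385 m³/s.

U_p ≈ 385 m³/s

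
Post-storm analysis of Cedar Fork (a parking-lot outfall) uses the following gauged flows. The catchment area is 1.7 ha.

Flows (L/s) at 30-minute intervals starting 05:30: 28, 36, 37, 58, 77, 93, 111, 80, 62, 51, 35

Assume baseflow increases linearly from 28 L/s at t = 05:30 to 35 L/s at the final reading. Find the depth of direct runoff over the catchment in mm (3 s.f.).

d ≈ 34.0 mm

Direct runoff: 0.00, 7.30, 7.60, 27.90, 46.20, 61.50, 78.80, 47.10, 28.40, 16.70, 0.00 L/s; ΣQ_DR = 321.5 L/s.
V = ΣQ_DR · Δt = 321.5 × 1800 s = 5.787 × 10^5 L.
Over A = 1.7 ha, depth = V / A = 34.0 mm.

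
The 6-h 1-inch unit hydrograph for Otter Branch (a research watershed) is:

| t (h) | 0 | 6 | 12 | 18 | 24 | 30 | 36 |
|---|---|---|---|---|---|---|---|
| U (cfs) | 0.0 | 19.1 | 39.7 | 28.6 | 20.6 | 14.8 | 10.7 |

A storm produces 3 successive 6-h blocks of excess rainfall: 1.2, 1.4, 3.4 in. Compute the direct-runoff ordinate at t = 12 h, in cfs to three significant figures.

By discrete convolution, Q_j = Σ (P_i / 1 in) · U_{j−i}.
At t = 12 h (j=2): Q = (1.2/1)·39.7 + (1.4/1)·19.1 + (3.4/1)·0.0 = 74.4 cfs.

Q ≈ 74.4 cfs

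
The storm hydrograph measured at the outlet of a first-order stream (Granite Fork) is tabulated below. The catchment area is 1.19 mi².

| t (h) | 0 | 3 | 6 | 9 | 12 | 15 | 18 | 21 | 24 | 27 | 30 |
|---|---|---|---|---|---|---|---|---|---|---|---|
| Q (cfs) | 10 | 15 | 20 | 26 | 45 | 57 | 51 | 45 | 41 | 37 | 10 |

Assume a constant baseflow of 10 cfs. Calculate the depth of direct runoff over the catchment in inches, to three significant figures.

d ≈ 0.965 in

Direct runoff: 0.0, 5.0, 10.0, 16.0, 35.0, 47.0, 41.0, 35.0, 31.0, 27.0, 0.0 cfs; ΣQ_DR = 247.0 cfs.
V = ΣQ_DR · Δt = 247.0 × 10800 s = 2.668 × 10^6 ft³.
Over A = 1.19 mi², depth = V / A = 0.965 in.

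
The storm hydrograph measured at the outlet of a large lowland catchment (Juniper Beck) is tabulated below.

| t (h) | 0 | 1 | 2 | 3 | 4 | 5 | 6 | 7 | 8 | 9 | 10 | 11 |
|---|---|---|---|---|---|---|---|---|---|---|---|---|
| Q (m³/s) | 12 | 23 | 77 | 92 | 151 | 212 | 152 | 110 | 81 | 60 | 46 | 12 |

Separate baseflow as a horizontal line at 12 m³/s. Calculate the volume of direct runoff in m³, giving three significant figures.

Direct-runoff ordinates (Q − Q_b): 0.0, 11.0, 65.0, 80.0, 139.0, 200.0, 140.0, 98.0, 69.0, 48.0, 34.0, 0.0 m³/s.
ΣQ_DR = 884.0 m³/s.
With Δt = 1 h = 3600 s, V = ΣQ_DR · Δt = 884.0 × 3600 = 3.18 × 10^6 m³.

V ≈ 3.18 × 10^6 m³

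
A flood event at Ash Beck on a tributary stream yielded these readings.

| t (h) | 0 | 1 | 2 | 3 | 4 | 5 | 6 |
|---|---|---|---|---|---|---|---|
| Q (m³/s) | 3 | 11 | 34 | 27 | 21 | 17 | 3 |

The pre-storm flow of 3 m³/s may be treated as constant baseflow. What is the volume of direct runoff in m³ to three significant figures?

Direct-runoff ordinates (Q − Q_b): 0.0, 8.0, 31.0, 24.0, 18.0, 14.0, 0.0 m³/s.
ΣQ_DR = 95.00 m³/s.
With Δt = 1 h = 3600 s, V = ΣQ_DR · Δt = 95.00 × 3600 = 3.42 × 10^5 m³.

V ≈ 3.42 × 10^5 m³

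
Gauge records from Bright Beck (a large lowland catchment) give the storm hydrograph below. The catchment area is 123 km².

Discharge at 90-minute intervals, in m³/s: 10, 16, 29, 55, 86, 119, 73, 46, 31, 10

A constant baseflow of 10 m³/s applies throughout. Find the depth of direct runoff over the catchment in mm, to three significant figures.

d ≈ 16.5 mm

Direct runoff: 0.0, 6.0, 19.0, 45.0, 76.0, 109.0, 63.0, 36.0, 21.0, 0.0 m³/s; ΣQ_DR = 375.0 m³/s.
V = ΣQ_DR · Δt = 375.0 × 5400 s = 2.025 × 10^6 m³.
Over A = 123 km², depth = V / A = 16.5 mm.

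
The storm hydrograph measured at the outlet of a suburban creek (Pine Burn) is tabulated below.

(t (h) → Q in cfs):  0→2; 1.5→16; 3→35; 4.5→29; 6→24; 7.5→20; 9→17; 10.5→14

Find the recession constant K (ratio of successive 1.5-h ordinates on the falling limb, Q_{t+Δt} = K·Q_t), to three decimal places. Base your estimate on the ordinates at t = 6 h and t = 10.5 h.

K ≈ 0.836

Using the recession-limb readings at t = 6 h and t = 10.5 h: Q falls from 24 to 14 cfs over 3 intervals.
K = (Q₂/Q₁)^(1/3) = (14/24)^(1/3) = 0.836.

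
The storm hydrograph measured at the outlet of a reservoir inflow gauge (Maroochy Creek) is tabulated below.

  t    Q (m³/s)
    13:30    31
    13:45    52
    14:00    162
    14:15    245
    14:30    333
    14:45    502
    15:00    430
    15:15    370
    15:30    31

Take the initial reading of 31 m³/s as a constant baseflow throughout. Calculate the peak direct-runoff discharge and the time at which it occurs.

Subtracting baseflow gives direct-runoff ordinates: 0.0, 21.0, 131.0, 214.0, 302.0, 471.0, 399.0, 339.0, 0.0 m³/s.
The maximum is 471.0 m³/s, occurring at the reading for t = 14:45.

Q_p = 471.0 m³/s at t = 14:45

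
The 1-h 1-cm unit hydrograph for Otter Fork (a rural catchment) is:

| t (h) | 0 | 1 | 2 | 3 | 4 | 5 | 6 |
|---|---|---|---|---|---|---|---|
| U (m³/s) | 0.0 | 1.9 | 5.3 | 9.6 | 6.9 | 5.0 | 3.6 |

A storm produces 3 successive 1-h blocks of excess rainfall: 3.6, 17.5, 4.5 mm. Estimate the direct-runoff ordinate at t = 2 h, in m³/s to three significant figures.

Q ≈ 5.23 m³/s

By discrete convolution, Q_j = Σ (P_i / 10 mm) · U_{j−i}.
At t = 2 h (j=2): Q = (3.6/10)·5.3 + (17.5/10)·1.9 + (4.5/10)·0.0 = 5.23 m³/s.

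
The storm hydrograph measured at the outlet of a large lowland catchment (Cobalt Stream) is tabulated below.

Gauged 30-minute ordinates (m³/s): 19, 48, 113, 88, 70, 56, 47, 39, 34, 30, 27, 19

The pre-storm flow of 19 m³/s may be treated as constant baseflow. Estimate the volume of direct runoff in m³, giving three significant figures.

Direct-runoff ordinates (Q − Q_b): 0.0, 29.0, 94.0, 69.0, 51.0, 37.0, 28.0, 20.0, 15.0, 11.0, 8.0, 0.0 m³/s.
ΣQ_DR = 362.0 m³/s.
With Δt = 0.5 h = 1800 s, V = ΣQ_DR · Δt = 362.0 × 1800 = 6.52 × 10^5 m³.

V ≈ 6.52 × 10^5 m³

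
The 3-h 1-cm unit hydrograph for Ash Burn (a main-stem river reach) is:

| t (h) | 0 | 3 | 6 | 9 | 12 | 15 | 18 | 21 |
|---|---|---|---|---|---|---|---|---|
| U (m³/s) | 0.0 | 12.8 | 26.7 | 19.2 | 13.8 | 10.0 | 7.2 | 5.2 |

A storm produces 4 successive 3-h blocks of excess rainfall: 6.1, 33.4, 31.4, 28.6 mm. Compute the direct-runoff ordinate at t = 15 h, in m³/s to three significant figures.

Q ≈ 189 m³/s

By discrete convolution, Q_j = Σ (P_i / 10 mm) · U_{j−i}.
At t = 15 h (j=5): Q = (6.1/10)·10.0 + (33.4/10)·13.8 + (31.4/10)·19.2 + (28.6/10)·26.7 = 189 m³/s.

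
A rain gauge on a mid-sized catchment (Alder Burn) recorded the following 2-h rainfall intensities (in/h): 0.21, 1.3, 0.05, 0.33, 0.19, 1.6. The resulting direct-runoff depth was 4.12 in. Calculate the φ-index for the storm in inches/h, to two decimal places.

φ ≈ 0.42 in/h

Only the 2 blocks with intensity above φ contribute runoff: 1.3, 1.6 in/h.
Σ(I−φ)·Δt = d  ⇒  (1.3+1.6 − 2φ)·2 = 4.12
φ = (2.900 − 4.12/2) / 2 = 0.42 in/h.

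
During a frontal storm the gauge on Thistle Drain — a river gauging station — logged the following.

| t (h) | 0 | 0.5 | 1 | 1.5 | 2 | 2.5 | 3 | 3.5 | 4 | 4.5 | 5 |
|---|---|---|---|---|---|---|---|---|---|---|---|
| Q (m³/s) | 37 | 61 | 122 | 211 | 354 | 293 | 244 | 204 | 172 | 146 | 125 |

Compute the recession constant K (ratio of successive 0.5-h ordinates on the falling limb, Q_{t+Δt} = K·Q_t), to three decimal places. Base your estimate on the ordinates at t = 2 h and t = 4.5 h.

K ≈ 0.838

Using the recession-limb readings at t = 2 h and t = 4.5 h: Q falls from 354 to 146 m³/s over 5 intervals.
K = (Q₂/Q₁)^(1/5) = (146/354)^(1/5) = 0.838.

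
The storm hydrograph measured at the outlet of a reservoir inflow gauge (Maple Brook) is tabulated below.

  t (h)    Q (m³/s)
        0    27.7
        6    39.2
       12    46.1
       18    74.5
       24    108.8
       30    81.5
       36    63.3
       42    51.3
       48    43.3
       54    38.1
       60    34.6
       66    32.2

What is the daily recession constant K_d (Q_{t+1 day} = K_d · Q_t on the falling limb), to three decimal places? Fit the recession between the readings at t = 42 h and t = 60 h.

Between t = 42 h and t = 60 h the flow falls from 51.3 to 34.6 m³/s over 3×6 h = 18 h.
Per-interval ratio K = (34.6/51.3)^(1/3) = 0.8770; K_d = K^(24/6) = 0.591.

K_d ≈ 0.591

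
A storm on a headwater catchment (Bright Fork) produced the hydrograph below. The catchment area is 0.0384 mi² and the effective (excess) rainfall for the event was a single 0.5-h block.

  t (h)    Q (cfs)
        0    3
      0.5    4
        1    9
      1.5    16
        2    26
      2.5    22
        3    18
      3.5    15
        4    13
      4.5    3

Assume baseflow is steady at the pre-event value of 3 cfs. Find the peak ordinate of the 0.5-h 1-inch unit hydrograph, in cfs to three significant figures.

Direct runoff: 0.0, 1.0, 6.0, 13.0, 23.0, 19.0, 15.0, 12.0, 10.0, 0.0 cfs; ΣQ_DR = 99.00 cfs, peak = 23.0 cfs.
Runoff depth d = ΣQ_DR·Δt / A = 99.00 × 1800 / (0.0384 mi²) = 1.998 in.
The 1-inch UH is the DRH scaled by (1 in)/d, so U_p = 23.0 × 1/1.998 = 11.5 cfs.

U_p ≈ 11.5 cfs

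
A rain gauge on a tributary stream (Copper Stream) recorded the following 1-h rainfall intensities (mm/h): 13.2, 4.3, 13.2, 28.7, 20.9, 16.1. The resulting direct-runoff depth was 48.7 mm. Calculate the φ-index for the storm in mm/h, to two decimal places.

φ ≈ 8.68 mm/h

Only the 5 blocks with intensity above φ contribute runoff: 13.2, 13.2, 28.7, 20.9, 16.1 mm/h.
Σ(I−φ)·Δt = d  ⇒  (13.2+13.2+28.7+20.9+16.1 − 5φ)·1 = 48.7
φ = (92.10 − 48.7/1) / 5 = 8.68 mm/h.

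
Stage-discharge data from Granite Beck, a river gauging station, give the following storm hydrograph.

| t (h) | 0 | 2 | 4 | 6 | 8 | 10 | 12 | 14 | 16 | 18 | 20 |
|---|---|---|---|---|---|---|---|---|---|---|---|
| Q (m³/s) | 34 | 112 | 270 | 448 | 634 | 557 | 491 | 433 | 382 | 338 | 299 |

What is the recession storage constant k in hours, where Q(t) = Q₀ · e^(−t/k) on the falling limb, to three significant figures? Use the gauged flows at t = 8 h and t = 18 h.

On the falling limb, Q drops from 634 to 338 m³/s between t = 8 h and t = 18 h (Δt = 10 h).
k = −Δt / ln(Q₂/Q₁) = −10 / ln(338/634) = 15.9 h.

k ≈ 15.9 h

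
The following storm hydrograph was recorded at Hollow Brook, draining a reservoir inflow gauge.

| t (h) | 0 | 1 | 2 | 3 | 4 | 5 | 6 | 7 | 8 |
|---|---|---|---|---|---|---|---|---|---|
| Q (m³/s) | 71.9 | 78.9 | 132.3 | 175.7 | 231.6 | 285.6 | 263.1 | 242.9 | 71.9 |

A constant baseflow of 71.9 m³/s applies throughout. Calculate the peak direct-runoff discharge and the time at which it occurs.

Q_p = 213.7 m³/s at t = 5 h

Subtracting baseflow gives direct-runoff ordinates: 0.0, 7.0, 60.4, 103.8, 159.7, 213.7, 191.2, 171.0, 0.0 m³/s.
The maximum is 213.7 m³/s, occurring at the reading for t = 5 h.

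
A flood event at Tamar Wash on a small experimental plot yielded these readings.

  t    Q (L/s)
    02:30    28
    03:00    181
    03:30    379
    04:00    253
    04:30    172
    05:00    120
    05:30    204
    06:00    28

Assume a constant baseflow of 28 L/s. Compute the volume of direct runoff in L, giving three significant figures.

V ≈ 2.05 × 10^6 L

Direct-runoff ordinates (Q − Q_b): 0.0, 153.0, 351.0, 225.0, 144.0, 92.0, 176.0, 0.0 L/s.
ΣQ_DR = 1141 L/s.
With Δt = 0.5 h = 1800 s, V = ΣQ_DR · Δt = 1141 × 1800 = 2.05 × 10^6 L.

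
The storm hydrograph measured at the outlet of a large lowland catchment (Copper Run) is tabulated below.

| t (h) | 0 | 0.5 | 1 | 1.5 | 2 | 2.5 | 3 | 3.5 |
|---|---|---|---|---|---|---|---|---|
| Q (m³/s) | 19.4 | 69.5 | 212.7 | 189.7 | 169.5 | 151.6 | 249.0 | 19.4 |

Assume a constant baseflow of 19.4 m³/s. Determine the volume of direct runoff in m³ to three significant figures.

V ≈ 1.67 × 10^6 m³

Direct-runoff ordinates (Q − Q_b): 0.0, 50.1, 193.3, 170.3, 150.1, 132.2, 229.6, 0.0 m³/s.
ΣQ_DR = 925.6 m³/s.
With Δt = 0.5 h = 1800 s, V = ΣQ_DR · Δt = 925.6 × 1800 = 1.67 × 10^6 m³.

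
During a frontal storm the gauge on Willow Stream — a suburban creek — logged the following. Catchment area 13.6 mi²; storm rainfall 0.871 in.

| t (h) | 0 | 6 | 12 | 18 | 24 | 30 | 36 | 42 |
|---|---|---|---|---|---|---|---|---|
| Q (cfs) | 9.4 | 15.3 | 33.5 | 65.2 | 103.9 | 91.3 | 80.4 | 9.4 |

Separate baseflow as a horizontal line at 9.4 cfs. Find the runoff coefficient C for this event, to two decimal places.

C ≈ 0.26

ΣQ_DR = 333.2 cfs; V = ΣQ_DR·Δt = 7.197 × 10^6 ft³.
Runoff depth d = V / A = 0.2278 in.
C = d / P = 0.2278 / 0.871 = 0.26.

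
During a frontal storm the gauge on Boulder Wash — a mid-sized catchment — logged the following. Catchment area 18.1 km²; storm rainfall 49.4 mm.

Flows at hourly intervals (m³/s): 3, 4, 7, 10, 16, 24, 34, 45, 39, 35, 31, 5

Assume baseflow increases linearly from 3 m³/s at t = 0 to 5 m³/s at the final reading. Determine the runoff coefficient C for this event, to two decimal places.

ΣQ_DR = 205.0 m³/s; V = ΣQ_DR·Δt = 7.380 × 10^5 m³.
Runoff depth d = V / A = 40.77 mm.
C = d / P = 40.77 / 49.4 = 0.83.

C ≈ 0.83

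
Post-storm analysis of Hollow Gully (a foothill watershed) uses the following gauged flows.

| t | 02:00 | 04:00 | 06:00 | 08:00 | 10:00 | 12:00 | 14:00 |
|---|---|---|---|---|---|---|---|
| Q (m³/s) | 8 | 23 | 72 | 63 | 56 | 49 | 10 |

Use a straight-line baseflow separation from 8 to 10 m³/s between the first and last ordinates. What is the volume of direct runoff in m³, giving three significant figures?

V ≈ 1.57 × 10^6 m³

Direct-runoff ordinates (Q − Q_b): 0.00, 14.67, 63.33, 54.00, 46.67, 39.33, 0.00 m³/s.
ΣQ_DR = 218.0 m³/s.
With Δt = 2 h = 7200 s, V = ΣQ_DR · Δt = 218.0 × 7200 = 1.57 × 10^6 m³.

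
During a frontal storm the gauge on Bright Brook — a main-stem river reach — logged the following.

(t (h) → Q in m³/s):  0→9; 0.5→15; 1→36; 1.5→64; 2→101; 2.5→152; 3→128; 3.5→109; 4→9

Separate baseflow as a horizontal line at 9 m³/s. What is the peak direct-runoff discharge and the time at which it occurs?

Q_p = 143.0 m³/s at t = 2.5 h

Subtracting baseflow gives direct-runoff ordinates: 0.0, 6.0, 27.0, 55.0, 92.0, 143.0, 119.0, 100.0, 0.0 m³/s.
The maximum is 143.0 m³/s, occurring at the reading for t = 2.5 h.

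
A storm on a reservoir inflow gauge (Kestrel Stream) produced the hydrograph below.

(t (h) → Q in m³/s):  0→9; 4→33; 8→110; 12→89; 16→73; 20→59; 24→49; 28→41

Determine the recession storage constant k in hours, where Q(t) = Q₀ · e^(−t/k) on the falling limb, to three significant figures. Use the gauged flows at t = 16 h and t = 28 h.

k ≈ 20.8 h

On the falling limb, Q drops from 73 to 41 m³/s between t = 16 h and t = 28 h (Δt = 12 h).
k = −Δt / ln(Q₂/Q₁) = −12 / ln(41/73) = 20.8 h.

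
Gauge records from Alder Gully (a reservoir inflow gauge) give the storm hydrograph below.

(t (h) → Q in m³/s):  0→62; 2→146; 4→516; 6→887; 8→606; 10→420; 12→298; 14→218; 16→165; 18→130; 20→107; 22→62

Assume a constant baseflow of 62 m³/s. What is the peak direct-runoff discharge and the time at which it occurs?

Subtracting baseflow gives direct-runoff ordinates: 0.0, 84.0, 454.0, 825.0, 544.0, 358.0, 236.0, 156.0, 103.0, 68.0, 45.0, 0.0 m³/s.
The maximum is 825.0 m³/s, occurring at the reading for t = 6 h.

Q_p = 825.0 m³/s at t = 6 h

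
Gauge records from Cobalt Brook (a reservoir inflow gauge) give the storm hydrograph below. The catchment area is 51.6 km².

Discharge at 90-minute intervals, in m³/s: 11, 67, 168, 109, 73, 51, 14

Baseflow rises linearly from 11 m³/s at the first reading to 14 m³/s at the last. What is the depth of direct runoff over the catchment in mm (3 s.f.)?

Direct runoff: 0.00, 55.50, 156.00, 96.50, 60.00, 37.50, 0.00 m³/s; ΣQ_DR = 405.5 m³/s.
V = ΣQ_DR · Δt = 405.5 × 5400 s = 2.190 × 10^6 m³.
Over A = 51.6 km², depth = V / A = 42.4 mm.

d ≈ 42.4 mm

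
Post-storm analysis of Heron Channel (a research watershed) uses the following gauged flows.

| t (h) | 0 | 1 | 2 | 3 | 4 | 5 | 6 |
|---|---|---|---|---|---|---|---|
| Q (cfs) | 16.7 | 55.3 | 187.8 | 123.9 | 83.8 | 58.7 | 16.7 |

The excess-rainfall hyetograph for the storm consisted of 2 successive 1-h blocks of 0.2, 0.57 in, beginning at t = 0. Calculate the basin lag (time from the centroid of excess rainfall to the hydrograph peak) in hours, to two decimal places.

t_L ≈ 0.76 h

Centroid of excess rainfall: t_c = Σ P_i·t̄_i / ΣP_i = 1.2403 h (block centres at 0.5, 1.5 h).
Hydrograph peak occurs at t = 2 h, so basin lag t_L = 2 − 1.2403 = 0.76 h.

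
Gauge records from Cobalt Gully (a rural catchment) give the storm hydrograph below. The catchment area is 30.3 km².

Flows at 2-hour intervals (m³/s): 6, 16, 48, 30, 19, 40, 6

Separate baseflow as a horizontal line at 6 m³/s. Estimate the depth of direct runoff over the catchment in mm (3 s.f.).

Direct runoff: 0.0, 10.0, 42.0, 24.0, 13.0, 34.0, 0.0 m³/s; ΣQ_DR = 123.0 m³/s.
V = ΣQ_DR · Δt = 123.0 × 7200 s = 8.856 × 10^5 m³.
Over A = 30.3 km², depth = V / A = 29.2 mm.

d ≈ 29.2 mm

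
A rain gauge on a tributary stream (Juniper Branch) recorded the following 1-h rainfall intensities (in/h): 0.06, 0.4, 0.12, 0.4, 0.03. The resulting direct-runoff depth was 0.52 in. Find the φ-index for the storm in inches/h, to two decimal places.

Only the 2 blocks with intensity above φ contribute runoff: 0.4, 0.4 in/h.
Σ(I−φ)·Δt = d  ⇒  (0.4+0.4 − 2φ)·1 = 0.52
φ = (0.8000 − 0.52/1) / 2 = 0.14 in/h.

φ ≈ 0.14 in/h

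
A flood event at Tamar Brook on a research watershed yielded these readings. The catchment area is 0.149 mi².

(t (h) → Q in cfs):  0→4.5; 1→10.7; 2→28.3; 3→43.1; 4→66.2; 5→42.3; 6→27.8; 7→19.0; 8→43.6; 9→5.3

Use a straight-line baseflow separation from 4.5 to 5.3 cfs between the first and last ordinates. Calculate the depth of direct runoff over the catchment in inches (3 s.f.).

d ≈ 2.51 in

Direct runoff: 0.00, 6.11, 23.62, 38.33, 61.34, 37.36, 22.77, 13.88, 38.39, 0.00 cfs; ΣQ_DR = 241.8 cfs.
V = ΣQ_DR · Δt = 241.8 × 3600 s = 8.705 × 10^5 ft³.
Over A = 0.149 mi², depth = V / A = 2.51 in.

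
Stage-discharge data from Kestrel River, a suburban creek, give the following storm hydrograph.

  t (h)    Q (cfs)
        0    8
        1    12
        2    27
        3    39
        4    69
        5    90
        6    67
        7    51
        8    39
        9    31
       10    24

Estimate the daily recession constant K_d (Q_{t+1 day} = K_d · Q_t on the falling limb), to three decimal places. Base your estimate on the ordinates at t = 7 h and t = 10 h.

Between t = 7 h and t = 10 h the flow falls from 51 to 24 cfs over 3×1 h = 3 h.
Per-interval ratio K = (24/51)^(1/3) = 0.7778; K_d = K^(24/1) = 0.002.

K_d ≈ 0.002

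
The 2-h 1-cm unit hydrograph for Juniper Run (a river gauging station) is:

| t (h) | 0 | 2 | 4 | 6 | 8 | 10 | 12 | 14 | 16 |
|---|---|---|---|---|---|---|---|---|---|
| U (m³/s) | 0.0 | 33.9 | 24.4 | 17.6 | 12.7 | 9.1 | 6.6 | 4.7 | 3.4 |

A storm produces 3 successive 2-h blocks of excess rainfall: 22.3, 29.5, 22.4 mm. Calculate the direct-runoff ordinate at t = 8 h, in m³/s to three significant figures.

By discrete convolution, Q_j = Σ (P_i / 10 mm) · U_{j−i}.
At t = 8 h (j=4): Q = (22.3/10)·12.7 + (29.5/10)·17.6 + (22.4/10)·24.4 = 135 m³/s.

Q ≈ 135 m³/s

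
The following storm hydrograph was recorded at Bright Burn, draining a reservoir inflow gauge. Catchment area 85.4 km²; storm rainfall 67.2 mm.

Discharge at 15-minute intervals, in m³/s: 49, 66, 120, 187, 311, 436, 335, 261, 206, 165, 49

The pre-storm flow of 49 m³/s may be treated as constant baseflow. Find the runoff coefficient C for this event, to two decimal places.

C ≈ 0.26

ΣQ_DR = 1646 m³/s; V = ΣQ_DR·Δt = 1.481 × 10^6 m³.
Runoff depth d = V / A = 17.35 mm.
C = d / P = 17.35 / 67.2 = 0.26.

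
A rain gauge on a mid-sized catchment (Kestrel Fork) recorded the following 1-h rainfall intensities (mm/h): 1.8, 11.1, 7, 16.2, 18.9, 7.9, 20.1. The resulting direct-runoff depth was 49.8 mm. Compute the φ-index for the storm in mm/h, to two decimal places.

Only the 6 blocks with intensity above φ contribute runoff: 11.1, 7, 16.2, 18.9, 7.9, 20.1 mm/h.
Σ(I−φ)·Δt = d  ⇒  (11.1+7+16.2+18.9+7.9+20.1 − 6φ)·1 = 49.8
φ = (81.20 − 49.8/1) / 6 = 5.23 mm/h.

φ ≈ 5.23 mm/h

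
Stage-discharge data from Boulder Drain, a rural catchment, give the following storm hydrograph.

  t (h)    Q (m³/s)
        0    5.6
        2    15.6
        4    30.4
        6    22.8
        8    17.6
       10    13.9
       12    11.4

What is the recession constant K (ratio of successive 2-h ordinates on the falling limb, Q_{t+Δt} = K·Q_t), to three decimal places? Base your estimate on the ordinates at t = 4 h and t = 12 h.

Using the recession-limb readings at t = 4 h and t = 12 h: Q falls from 30.4 to 11.4 m³/s over 4 intervals.
K = (Q₂/Q₁)^(1/4) = (11.4/30.4)^(1/4) = 0.783.

K ≈ 0.783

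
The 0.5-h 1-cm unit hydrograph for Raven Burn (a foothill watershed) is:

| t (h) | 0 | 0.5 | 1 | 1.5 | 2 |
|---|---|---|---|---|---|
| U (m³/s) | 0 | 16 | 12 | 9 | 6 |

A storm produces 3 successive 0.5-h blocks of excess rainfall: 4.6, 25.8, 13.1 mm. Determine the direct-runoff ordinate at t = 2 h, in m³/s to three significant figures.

Q ≈ 41.7 m³/s

By discrete convolution, Q_j = Σ (P_i / 10 mm) · U_{j−i}.
At t = 2 h (j=4): Q = (4.6/10)·6 + (25.8/10)·9 + (13.1/10)·12 = 41.7 m³/s.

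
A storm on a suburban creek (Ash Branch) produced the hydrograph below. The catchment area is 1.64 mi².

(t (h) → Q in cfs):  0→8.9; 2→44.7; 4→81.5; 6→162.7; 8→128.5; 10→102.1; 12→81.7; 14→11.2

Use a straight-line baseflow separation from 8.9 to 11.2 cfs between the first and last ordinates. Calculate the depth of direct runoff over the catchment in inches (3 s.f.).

Direct runoff: 0.00, 35.47, 71.94, 152.81, 118.29, 91.56, 70.83, 0.00 cfs; ΣQ_DR = 540.9 cfs.
V = ΣQ_DR · Δt = 540.9 × 7200 s = 3.894 × 10^6 ft³.
Over A = 1.64 mi², depth = V / A = 1.02 in.

d ≈ 1.02 in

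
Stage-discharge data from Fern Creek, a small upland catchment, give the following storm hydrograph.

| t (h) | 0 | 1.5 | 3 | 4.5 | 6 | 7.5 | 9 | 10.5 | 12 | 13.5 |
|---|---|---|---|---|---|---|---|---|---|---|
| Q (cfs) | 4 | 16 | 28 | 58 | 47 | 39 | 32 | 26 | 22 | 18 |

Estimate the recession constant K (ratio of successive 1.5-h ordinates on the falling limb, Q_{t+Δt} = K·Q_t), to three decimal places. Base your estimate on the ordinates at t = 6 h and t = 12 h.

K ≈ 0.827

Using the recession-limb readings at t = 6 h and t = 12 h: Q falls from 47 to 22 cfs over 4 intervals.
K = (Q₂/Q₁)^(1/4) = (22/47)^(1/4) = 0.827.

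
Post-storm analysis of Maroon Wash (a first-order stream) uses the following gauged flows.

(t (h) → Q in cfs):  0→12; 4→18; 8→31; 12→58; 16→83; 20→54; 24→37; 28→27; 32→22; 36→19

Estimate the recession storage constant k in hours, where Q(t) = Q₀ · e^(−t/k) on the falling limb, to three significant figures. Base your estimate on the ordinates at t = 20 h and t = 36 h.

On the falling limb, Q drops from 54 to 19 cfs between t = 20 h and t = 36 h (Δt = 16 h).
k = −Δt / ln(Q₂/Q₁) = −16 / ln(19/54) = 15.3 h.

k ≈ 15.3 h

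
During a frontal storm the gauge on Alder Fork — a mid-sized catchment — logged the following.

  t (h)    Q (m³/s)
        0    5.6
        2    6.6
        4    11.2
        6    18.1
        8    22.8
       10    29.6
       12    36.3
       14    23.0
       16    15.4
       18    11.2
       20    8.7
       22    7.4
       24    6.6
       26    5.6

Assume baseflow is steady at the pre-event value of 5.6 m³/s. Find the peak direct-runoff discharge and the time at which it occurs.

Q_p = 30.7 m³/s at t = 12 h

Subtracting baseflow gives direct-runoff ordinates: 0.0, 1.0, 5.6, 12.5, 17.2, 24.0, 30.7, 17.4, 9.8, 5.6, 3.1, 1.8, 1.0, 0.0 m³/s.
The maximum is 30.7 m³/s, occurring at the reading for t = 12 h.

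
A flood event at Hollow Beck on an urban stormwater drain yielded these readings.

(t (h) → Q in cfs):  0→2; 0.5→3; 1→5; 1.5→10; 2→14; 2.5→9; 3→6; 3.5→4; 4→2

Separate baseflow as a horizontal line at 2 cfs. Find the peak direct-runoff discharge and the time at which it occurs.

Q_p = 12.0 cfs at t = 2 h

Subtracting baseflow gives direct-runoff ordinates: 0.0, 1.0, 3.0, 8.0, 12.0, 7.0, 4.0, 2.0, 0.0 cfs.
The maximum is 12.0 cfs, occurring at the reading for t = 2 h.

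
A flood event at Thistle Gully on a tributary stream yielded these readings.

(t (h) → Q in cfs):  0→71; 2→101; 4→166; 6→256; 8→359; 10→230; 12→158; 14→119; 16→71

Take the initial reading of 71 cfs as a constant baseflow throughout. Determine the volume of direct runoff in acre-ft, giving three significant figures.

Direct-runoff ordinates (Q − Q_b): 0.0, 30.0, 95.0, 185.0, 288.0, 159.0, 87.0, 48.0, 0.0 cfs.
ΣQ_DR = 892.0 cfs.
With Δt = 2 h = 7200 s, V = ΣQ_DR · Δt = 892.0 × 7200 = 6.42 × 10^6 ft³ = 147 acre-ft.

V ≈ 147 acre-ft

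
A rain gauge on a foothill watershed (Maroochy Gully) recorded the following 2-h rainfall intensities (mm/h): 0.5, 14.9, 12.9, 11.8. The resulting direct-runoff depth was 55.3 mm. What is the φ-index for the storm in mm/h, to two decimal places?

φ ≈ 3.98 mm/h

Only the 3 blocks with intensity above φ contribute runoff: 14.9, 12.9, 11.8 mm/h.
Σ(I−φ)·Δt = d  ⇒  (14.9+12.9+11.8 − 3φ)·2 = 55.3
φ = (39.60 − 55.3/2) / 3 = 3.98 mm/h.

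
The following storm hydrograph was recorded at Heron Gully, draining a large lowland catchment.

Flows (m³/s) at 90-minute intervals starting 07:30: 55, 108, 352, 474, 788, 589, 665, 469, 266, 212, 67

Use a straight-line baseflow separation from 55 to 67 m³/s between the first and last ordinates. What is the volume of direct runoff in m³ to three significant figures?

V ≈ 1.82 × 10^7 m³

Direct-runoff ordinates (Q − Q_b): 0.00, 51.80, 294.60, 415.40, 728.20, 528.00, 602.80, 405.60, 201.40, 146.20, 0.00 m³/s.
ΣQ_DR = 3374 m³/s.
With Δt = 1.5 h = 5400 s, V = ΣQ_DR · Δt = 3374 × 5400 = 1.82 × 10^7 m³.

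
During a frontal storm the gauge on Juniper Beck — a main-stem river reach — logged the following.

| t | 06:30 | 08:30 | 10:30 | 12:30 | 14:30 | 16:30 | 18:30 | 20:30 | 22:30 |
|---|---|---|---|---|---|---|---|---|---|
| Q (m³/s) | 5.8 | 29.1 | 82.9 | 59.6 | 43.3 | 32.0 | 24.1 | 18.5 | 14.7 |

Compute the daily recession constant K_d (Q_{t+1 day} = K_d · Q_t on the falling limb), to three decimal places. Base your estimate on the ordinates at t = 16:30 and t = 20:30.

K_d ≈ 0.037

Between t = 16:30 and t = 20:30 the flow falls from 32.0 to 18.5 m³/s over 2×2 h = 4 h.
Per-interval ratio K = (18.5/32.0)^(1/2) = 0.7603; K_d = K^(24/2) = 0.037.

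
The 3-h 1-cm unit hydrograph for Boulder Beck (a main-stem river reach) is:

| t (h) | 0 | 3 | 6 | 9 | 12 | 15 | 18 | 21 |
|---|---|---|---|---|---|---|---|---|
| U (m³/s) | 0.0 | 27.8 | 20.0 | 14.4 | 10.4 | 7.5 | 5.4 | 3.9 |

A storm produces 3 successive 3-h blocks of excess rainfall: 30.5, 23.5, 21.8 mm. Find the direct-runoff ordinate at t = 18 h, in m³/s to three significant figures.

By discrete convolution, Q_j = Σ (P_i / 10 mm) · U_{j−i}.
At t = 18 h (j=6): Q = (30.5/10)·5.4 + (23.5/10)·7.5 + (21.8/10)·10.4 = 56.8 m³/s.

Q ≈ 56.8 m³/s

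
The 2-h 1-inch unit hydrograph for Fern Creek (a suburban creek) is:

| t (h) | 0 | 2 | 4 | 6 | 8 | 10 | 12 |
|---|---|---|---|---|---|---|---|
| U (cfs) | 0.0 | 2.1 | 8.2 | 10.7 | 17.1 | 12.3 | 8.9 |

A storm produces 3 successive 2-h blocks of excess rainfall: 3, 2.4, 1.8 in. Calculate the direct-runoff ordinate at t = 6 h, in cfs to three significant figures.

By discrete convolution, Q_j = Σ (P_i / 1 in) · U_{j−i}.
At t = 6 h (j=3): Q = (3/1)·10.7 + (2.4/1)·8.2 + (1.8/1)·2.1 = 55.6 cfs.

Q ≈ 55.6 cfs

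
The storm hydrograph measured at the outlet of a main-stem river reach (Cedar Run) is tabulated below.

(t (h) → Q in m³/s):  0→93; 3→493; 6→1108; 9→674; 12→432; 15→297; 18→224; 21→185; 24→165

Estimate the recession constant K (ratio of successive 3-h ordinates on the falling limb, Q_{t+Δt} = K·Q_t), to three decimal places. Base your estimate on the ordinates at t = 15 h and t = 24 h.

K ≈ 0.822

Using the recession-limb readings at t = 15 h and t = 24 h: Q falls from 297 to 165 m³/s over 3 intervals.
K = (Q₂/Q₁)^(1/3) = (165/297)^(1/3) = 0.822.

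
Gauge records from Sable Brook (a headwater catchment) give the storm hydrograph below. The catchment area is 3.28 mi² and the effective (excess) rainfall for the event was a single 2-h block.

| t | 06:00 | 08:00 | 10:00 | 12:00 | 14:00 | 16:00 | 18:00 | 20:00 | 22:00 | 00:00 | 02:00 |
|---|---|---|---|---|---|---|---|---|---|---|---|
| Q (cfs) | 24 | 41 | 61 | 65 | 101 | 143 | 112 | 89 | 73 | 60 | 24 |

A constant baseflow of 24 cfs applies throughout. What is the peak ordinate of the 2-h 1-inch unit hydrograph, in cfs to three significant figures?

Direct runoff: 0.0, 17.0, 37.0, 41.0, 77.0, 119.0, 88.0, 65.0, 49.0, 36.0, 0.0 cfs; ΣQ_DR = 529.0 cfs, peak = 119.0 cfs.
Runoff depth d = ΣQ_DR·Δt / A = 529.0 × 7200 / (3.28 mi²) = 0.4998 in.
The 1-inch UH is the DRH scaled by (1 in)/d, so U_p = 119.0 × 1/0.4998 = 238 cfs.

U_p ≈ 238 cfs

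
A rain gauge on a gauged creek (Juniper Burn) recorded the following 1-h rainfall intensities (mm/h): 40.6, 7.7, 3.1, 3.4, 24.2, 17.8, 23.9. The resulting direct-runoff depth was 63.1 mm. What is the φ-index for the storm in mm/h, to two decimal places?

φ ≈ 10.85 mm/h

Only the 4 blocks with intensity above φ contribute runoff: 40.6, 24.2, 17.8, 23.9 mm/h.
Σ(I−φ)·Δt = d  ⇒  (40.6+24.2+17.8+23.9 − 4φ)·1 = 63.1
φ = (106.5 − 63.1/1) / 4 = 10.85 mm/h.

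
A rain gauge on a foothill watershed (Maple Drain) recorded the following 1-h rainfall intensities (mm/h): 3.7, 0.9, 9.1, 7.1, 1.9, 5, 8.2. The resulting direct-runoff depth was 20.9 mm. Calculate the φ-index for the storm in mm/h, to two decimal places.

φ ≈ 2.44 mm/h

Only the 5 blocks with intensity above φ contribute runoff: 3.7, 9.1, 7.1, 5, 8.2 mm/h.
Σ(I−φ)·Δt = d  ⇒  (3.7+9.1+7.1+5+8.2 − 5φ)·1 = 20.9
φ = (33.10 − 20.9/1) / 5 = 2.44 mm/h.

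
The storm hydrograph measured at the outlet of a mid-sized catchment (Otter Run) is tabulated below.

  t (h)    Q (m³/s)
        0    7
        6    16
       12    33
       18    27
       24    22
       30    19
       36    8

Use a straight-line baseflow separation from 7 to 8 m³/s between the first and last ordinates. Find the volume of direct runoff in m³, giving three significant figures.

Direct-runoff ordinates (Q − Q_b): 0.00, 8.83, 25.67, 19.50, 14.33, 11.17, 0.00 m³/s.
ΣQ_DR = 79.50 m³/s.
With Δt = 6 h = 21600 s, V = ΣQ_DR · Δt = 79.50 × 21600 = 1.72 × 10^6 m³.

V ≈ 1.72 × 10^6 m³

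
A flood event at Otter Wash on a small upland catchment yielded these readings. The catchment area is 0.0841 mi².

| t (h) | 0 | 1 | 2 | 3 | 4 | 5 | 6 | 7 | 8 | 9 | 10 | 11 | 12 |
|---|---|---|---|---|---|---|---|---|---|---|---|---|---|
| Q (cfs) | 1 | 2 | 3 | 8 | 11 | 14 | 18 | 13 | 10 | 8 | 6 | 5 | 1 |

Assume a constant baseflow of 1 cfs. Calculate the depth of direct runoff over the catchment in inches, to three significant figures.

d ≈ 1.60 in

Direct runoff: 0.0, 1.0, 2.0, 7.0, 10.0, 13.0, 17.0, 12.0, 9.0, 7.0, 5.0, 4.0, 0.0 cfs; ΣQ_DR = 87.00 cfs.
V = ΣQ_DR · Δt = 87.00 × 3600 s = 3.132 × 10^5 ft³.
Over A = 0.0841 mi², depth = V / A = 1.60 in.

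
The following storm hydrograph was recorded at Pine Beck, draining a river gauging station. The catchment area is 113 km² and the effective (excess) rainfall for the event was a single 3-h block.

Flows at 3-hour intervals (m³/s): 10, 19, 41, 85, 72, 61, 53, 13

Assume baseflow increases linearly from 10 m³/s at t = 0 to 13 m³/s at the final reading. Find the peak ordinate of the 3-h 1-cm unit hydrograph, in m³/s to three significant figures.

Direct runoff: 0.00, 8.57, 30.14, 73.71, 60.29, 48.86, 40.43, 0.00 m³/s; ΣQ_DR = 262.0 m³/s, peak = 73.71 m³/s.
Runoff depth d = ΣQ_DR·Δt / A = 262.0 × 10800 / (113 km²) = 25.04 mm.
The 1-cm UH is the DRH scaled by (10 mm)/d, so U_p = 73.71 × 10/25.04 = 29.4 m³/s.

U_p ≈ 29.4 m³/s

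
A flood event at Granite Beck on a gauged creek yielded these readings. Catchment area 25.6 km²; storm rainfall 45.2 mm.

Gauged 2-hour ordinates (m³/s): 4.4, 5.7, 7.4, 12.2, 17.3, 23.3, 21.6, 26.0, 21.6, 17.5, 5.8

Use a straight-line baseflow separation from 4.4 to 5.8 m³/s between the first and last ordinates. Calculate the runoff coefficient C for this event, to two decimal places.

ΣQ_DR = 106.7 m³/s; V = ΣQ_DR·Δt = 7.682 × 10^5 m³.
Runoff depth d = V / A = 30.01 mm.
C = d / P = 30.01 / 45.2 = 0.66.

C ≈ 0.66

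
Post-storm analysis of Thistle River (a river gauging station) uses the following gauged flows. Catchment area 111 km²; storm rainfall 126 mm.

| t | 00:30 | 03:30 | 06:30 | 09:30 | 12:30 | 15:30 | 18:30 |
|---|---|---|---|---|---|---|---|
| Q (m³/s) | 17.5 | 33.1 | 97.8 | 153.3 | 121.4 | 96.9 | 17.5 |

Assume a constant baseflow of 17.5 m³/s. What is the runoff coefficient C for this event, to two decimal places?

C ≈ 0.32

ΣQ_DR = 415.0 m³/s; V = ΣQ_DR·Δt = 4.482 × 10^6 m³.
Runoff depth d = V / A = 40.38 mm.
C = d / P = 40.38 / 126 = 0.32.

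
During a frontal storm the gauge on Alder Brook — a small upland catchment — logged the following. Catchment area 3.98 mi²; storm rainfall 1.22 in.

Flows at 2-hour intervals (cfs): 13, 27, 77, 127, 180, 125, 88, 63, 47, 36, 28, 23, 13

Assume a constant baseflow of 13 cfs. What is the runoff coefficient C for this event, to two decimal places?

C ≈ 0.43

ΣQ_DR = 678.0 cfs; V = ΣQ_DR·Δt = 4.882 × 10^6 ft³.
Runoff depth d = V / A = 0.5279 in.
C = d / P = 0.5279 / 1.22 = 0.43.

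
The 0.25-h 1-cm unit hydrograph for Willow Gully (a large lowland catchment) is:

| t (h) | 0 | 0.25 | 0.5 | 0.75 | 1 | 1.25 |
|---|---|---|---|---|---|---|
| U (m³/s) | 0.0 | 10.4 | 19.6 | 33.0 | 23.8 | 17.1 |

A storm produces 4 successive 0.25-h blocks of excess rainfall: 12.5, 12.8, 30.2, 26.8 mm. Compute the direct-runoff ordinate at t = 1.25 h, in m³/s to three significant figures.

By discrete convolution, Q_j = Σ (P_i / 10 mm) · U_{j−i}.
At t = 1.25 h (j=5): Q = (12.5/10)·17.1 + (12.8/10)·23.8 + (30.2/10)·33.0 + (26.8/10)·19.6 = 204 m³/s.

Q ≈ 204 m³/s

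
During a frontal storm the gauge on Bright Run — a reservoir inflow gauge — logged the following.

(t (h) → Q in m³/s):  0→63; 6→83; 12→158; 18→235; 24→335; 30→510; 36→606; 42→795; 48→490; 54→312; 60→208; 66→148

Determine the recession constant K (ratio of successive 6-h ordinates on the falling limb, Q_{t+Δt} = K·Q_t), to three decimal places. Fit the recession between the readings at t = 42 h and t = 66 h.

Using the recession-limb readings at t = 42 h and t = 66 h: Q falls from 795 to 148 m³/s over 4 intervals.
K = (Q₂/Q₁)^(1/4) = (148/795)^(1/4) = 0.657.

K ≈ 0.657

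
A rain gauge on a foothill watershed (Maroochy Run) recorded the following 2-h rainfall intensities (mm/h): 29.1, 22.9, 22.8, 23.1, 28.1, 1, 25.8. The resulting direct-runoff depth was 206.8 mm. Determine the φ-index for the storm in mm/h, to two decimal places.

φ ≈ 8.07 mm/h

Only the 6 blocks with intensity above φ contribute runoff: 29.1, 22.9, 22.8, 23.1, 28.1, 25.8 mm/h.
Σ(I−φ)·Δt = d  ⇒  (29.1+22.9+22.8+23.1+28.1+25.8 − 6φ)·2 = 206.8
φ = (151.8 − 206.8/2) / 6 = 8.07 mm/h.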